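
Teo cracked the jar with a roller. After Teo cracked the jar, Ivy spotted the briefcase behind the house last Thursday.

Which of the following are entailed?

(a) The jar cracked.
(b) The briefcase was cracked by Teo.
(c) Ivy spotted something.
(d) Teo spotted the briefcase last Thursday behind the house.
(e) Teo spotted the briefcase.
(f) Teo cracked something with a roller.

(a) Entailed — 'Teo cracked the jar' is causative; it entails the inchoative 'the jar cracked'.
(b) Not entailed — Teo cracked the jar, not the briefcase; the briefcase belongs to the spotting event.
(c) Entailed — every conjunct here is already in the original spotting event.
(d) Not entailed — the passage has Ivy spotting the briefcase, not Teo.
(e) Not entailed — the passage has Ivy spotting the briefcase, not Teo.
(f) Entailed — this follows by dropping conjuncts from the cracking event's description.

(a), (c), (f)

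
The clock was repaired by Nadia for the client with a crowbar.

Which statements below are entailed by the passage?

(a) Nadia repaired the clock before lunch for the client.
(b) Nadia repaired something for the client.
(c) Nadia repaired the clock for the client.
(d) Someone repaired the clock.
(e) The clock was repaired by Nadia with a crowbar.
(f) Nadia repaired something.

(a) Not entailed — 'before lunch' adds information not in the original event.
(b) Entailed — this follows by dropping conjuncts from the repairing event's description.
(c) Entailed — every conjunct here is already in the original repairing event.
(d) Entailed — every conjunct here is already in the original repairing event.
(e) Entailed — this follows by dropping conjuncts from the repairing event's description.
(f) Entailed — dropping 'with a crowbar', 'for the client' and generalizing the patient leaves a sub-description the original still satisfies.

(b), (c), (d), (e), (f)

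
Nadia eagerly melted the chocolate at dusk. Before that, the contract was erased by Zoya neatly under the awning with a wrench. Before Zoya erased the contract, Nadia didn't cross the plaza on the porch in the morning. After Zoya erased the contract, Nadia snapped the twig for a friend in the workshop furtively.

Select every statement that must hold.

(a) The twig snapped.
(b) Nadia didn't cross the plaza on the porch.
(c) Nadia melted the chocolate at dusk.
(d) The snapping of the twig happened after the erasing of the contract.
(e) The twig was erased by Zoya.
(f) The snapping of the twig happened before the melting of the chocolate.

(a) Entailed — 'Nadia snapped the twig' is causative; it entails the inchoative 'the twig snapped'.
(b) Not entailed — dropping 'in the morning' under negation is not valid — the original leaves open that Nadia crossed the plaza some other way.
(c) Entailed — dropping 'eagerly' leaves a sub-description the original still satisfies.
(d) Entailed — the narrative places the erasing before the snapping.
(e) Not entailed — Zoya erased the contract, not the twig; the twig belongs to the snapping event.
(f) Not entailed — the narrative doesn't order the snapping relative to the melting.

(a), (c), (d)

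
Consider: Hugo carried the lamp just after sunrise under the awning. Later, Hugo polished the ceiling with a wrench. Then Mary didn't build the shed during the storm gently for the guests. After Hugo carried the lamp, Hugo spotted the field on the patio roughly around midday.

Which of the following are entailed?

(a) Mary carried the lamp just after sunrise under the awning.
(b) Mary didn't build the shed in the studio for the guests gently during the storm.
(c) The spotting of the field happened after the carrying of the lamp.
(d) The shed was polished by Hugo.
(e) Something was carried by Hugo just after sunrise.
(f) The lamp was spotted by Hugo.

(a) Not entailed — the passage has Hugo carrying the lamp, not Mary.
(b) Entailed — under negation, adding a further restriction is entailed: if no such building event occurred, none occurred in the studio either.
(c) Entailed — the narrative places the carrying before the spotting.
(d) Not entailed — Hugo polished the ceiling, not the shed; the shed belongs to the building event.
(e) Entailed — every conjunct here is already in the original carrying event.
(f) Not entailed — Hugo spotted the field, not the lamp; the lamp belongs to the carrying event.

(b), (c), (e)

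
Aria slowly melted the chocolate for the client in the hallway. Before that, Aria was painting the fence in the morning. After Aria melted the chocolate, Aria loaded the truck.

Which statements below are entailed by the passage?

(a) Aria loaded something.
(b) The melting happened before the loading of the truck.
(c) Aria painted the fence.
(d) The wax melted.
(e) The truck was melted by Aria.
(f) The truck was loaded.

(a), (b), (f)

(a) Entailed — every conjunct here is already in the original loading event.
(b) Entailed — the narrative places the melting before the loading.
(c) Not entailed — 'was painting' is progressive on an accomplishment; it does not entail the completed 'painted'.
(d) Not entailed — the chocolate is what melted, not the wax.
(e) Not entailed — Aria melted the chocolate, not the truck; the truck belongs to the loading event.
(f) Entailed — the original entails any weakening of itself; this just generalizes the agent.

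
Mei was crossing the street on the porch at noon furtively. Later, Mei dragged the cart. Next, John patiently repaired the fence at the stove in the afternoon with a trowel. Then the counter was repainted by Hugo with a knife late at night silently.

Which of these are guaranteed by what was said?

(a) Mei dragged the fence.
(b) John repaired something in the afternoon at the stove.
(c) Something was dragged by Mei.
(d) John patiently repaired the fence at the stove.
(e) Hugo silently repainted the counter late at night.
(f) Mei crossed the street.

(b), (c), (d), (e)

(a) Not entailed — Mei dragged the cart, not the fence; the fence belongs to the repairing event.
(b) Entailed — dropping 'patiently', 'with a trowel' and generalizing the patient leaves a sub-description the original still satisfies.
(c) Entailed — generalizing the patient leaves a sub-description the original still satisfies.
(d) Entailed — this follows by dropping conjuncts from the repairing event's description.
(e) Entailed — the original entails any weakening of itself; this just drops 'with a knife'.
(f) Not entailed — 'was crossing' is progressive on an accomplishment; it does not entail the completed 'crossed'.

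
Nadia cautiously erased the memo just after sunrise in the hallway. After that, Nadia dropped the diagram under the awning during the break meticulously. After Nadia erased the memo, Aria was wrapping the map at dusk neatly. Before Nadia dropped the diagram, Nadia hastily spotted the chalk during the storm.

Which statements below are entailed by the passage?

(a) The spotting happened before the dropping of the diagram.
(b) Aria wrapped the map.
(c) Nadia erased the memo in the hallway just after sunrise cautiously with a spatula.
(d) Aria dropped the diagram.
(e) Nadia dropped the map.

(a)

(a) Entailed — the narrative places the spotting before the dropping.
(b) Not entailed — 'was wrapping' is progressive on an accomplishment; it does not entail the completed 'wrapped'.
(c) Not entailed — 'with a spatula' adds information not in the original event.
(d) Not entailed — the passage has Nadia dropping the diagram, not Aria.
(e) Not entailed — Nadia dropped the diagram, not the map; the map belongs to the wrapping event.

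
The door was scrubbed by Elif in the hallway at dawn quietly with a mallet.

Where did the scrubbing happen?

in the hallway

'in the hallway' marks the location of the scrubbing event.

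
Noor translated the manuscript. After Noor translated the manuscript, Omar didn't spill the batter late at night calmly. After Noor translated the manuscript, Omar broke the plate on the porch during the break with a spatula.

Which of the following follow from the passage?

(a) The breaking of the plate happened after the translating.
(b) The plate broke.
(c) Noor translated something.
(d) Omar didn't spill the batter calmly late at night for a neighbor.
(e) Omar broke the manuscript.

(a), (b), (c), (d)

(a) Entailed — the narrative places the translating before the breaking.
(b) Entailed — 'Omar broke the plate' is causative; it entails the inchoative 'the plate broke'.
(c) Entailed — every conjunct here is already in the original translating event.
(d) Entailed — under negation, adding a further restriction is entailed: if no such spilling event occurred, none occurred for a neighbor either.
(e) Not entailed — Omar broke the plate, not the manuscript; the manuscript belongs to the translating event.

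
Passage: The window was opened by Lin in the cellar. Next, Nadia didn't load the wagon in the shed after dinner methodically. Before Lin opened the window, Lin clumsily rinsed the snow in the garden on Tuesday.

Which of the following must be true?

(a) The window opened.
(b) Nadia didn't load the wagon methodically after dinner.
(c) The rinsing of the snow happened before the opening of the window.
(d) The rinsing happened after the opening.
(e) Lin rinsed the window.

(a) Entailed — 'Lin opened the window' is causative; it entails the inchoative 'the window opened'.
(b) Not entailed — dropping 'in the shed' under negation is not valid — the original leaves open that Nadia loaded the wagon some other way.
(c) Entailed — the narrative places the rinsing before the opening.
(d) Not entailed — the narrative places the rinsing before the opening, not after.
(e) Not entailed — Lin rinsed the snow, not the window; the window belongs to the opening event.

(a), (c)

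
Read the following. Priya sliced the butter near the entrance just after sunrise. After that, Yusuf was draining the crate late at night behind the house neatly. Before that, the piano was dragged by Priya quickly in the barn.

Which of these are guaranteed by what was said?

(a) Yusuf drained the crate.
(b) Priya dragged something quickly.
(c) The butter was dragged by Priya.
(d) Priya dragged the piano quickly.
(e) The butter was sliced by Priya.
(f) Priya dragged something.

(b), (d), (e), (f)

(a) Not entailed — 'was draining' is progressive on an accomplishment; it does not entail the completed 'drained'.
(b) Entailed — this follows by dropping conjuncts from the dragging event's description.
(c) Not entailed — Priya dragged the piano, not the butter; the butter belongs to the slicing event.
(d) Entailed — this follows by dropping conjuncts from the dragging event's description.
(e) Entailed — the original entails any weakening of itself; this just drops 'near the entrance', 'just after sunrise'.
(f) Entailed — dropping 'in the barn', 'quickly' and generalizing the patient leaves a sub-description the original still satisfies.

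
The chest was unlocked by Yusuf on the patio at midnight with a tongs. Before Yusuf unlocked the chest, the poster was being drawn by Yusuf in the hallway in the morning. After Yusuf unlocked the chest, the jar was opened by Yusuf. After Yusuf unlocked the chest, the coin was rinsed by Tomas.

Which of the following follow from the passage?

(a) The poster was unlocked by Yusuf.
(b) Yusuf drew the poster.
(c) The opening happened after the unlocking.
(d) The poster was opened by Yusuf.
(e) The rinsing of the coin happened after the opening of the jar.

(a) Not entailed — Yusuf unlocked the chest, not the poster; the poster belongs to the drawing event.
(b) Not entailed — 'was drawing' is progressive on an accomplishment; it does not entail the completed 'drew'.
(c) Entailed — the narrative places the unlocking before the opening.
(d) Not entailed — Yusuf opened the jar, not the poster; the poster belongs to the drawing event.
(e) Not entailed — the narrative doesn't order the opening relative to the rinsing.

(c)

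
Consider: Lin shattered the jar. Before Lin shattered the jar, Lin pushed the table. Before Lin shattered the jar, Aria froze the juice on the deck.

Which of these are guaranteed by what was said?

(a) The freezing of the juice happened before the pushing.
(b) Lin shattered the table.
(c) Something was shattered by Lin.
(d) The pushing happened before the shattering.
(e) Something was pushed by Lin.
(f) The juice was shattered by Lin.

(a) Not entailed — the narrative doesn't order the freezing relative to the pushing.
(b) Not entailed — Lin shattered the jar, not the table; the table belongs to the pushing event.
(c) Entailed — every conjunct here is already in the original shattering event.
(d) Entailed — the narrative places the pushing before the shattering.
(e) Entailed — this follows by dropping conjuncts from the pushing event's description.
(f) Not entailed — Lin shattered the jar, not the juice; the juice belongs to the freezing event.

(c), (d), (e)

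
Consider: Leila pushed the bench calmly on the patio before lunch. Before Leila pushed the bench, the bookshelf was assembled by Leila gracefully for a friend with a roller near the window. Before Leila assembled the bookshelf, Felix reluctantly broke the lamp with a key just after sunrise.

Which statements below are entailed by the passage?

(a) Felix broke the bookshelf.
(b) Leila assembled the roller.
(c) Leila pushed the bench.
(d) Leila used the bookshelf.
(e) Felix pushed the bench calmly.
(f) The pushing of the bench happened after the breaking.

(a) Not entailed — Felix broke the lamp, not the bookshelf; the bookshelf belongs to the assembling event.
(b) Not entailed — the roller is the instrument, not what was assembled.
(c) Entailed — the original entails any weakening of itself; this just drops 'on the patio', 'before lunch', 'calmly'.
(d) Not entailed — the bookshelf is the patient, not an instrument — Leila used a roller.
(e) Not entailed — the passage has Leila pushing the bench, not Felix.
(f) Entailed — the narrative places the breaking before the pushing.

(c), (f)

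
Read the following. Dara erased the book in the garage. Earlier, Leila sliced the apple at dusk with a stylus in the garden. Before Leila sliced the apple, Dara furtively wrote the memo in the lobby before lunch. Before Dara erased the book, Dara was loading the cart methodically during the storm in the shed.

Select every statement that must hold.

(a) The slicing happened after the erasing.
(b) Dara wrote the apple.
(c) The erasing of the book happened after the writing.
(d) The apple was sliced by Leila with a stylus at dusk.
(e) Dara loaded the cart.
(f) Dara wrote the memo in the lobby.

(c), (d), (f)

(a) Not entailed — the narrative places the slicing before the erasing, not after.
(b) Not entailed — Dara wrote the memo, not the apple; the apple belongs to the slicing event.
(c) Entailed — the narrative places the writing before the erasing.
(d) Entailed — the original entails any weakening of itself; this just drops 'in the garden'.
(e) Not entailed — 'was loading' is progressive on an accomplishment; it does not entail the completed 'loaded'.
(f) Entailed — every conjunct here is already in the original writing event.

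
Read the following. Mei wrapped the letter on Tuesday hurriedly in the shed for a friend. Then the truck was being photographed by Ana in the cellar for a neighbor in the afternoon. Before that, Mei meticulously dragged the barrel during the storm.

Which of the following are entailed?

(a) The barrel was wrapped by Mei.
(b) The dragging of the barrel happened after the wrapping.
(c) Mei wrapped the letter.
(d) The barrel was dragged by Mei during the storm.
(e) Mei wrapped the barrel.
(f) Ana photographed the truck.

(c), (d)

(a) Not entailed — Mei wrapped the letter, not the barrel; the barrel belongs to the dragging event.
(b) Not entailed — the narrative doesn't order the wrapping relative to the dragging.
(c) Entailed — the original entails any weakening of itself; this just drops 'for a friend', 'on Tuesday', 'hurriedly', 'in the shed'.
(d) Entailed — the original entails any weakening of itself; this just drops 'meticulously'.
(e) Not entailed — Mei wrapped the letter, not the barrel; the barrel belongs to the dragging event.
(f) Not entailed — 'was photographing' is progressive on an accomplishment; it does not entail the completed 'photographed'.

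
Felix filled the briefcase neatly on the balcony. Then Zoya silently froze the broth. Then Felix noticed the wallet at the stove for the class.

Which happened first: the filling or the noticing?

The connectives place the filling before the noticing.

the filling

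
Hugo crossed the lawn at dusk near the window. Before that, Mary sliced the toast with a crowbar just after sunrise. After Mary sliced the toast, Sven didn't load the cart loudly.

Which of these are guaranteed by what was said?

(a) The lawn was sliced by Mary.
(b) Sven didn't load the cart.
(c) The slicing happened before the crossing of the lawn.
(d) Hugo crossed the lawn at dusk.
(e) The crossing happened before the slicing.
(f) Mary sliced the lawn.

(a) Not entailed — Mary sliced the toast, not the lawn; the lawn belongs to the crossing event.
(b) Not entailed — dropping 'loudly' under negation is not valid — the original leaves open that Sven loaded the cart some other way.
(c) Entailed — the narrative places the slicing before the crossing.
(d) Entailed — this follows by dropping conjuncts from the crossing event's description.
(e) Not entailed — the narrative places the slicing before the crossing, not after.
(f) Not entailed — Mary sliced the toast, not the lawn; the lawn belongs to the crossing event.

(c), (d)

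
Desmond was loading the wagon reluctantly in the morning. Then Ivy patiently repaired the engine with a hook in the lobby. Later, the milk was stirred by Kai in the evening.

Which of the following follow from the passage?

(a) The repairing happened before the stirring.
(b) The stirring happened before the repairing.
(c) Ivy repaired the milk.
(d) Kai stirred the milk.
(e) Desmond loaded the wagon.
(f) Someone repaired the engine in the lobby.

(a), (d), (f)

(a) Entailed — the narrative places the repairing before the stirring.
(b) Not entailed — the narrative places the repairing before the stirring, not after.
(c) Not entailed — Ivy repaired the engine, not the milk; the milk belongs to the stirring event.
(d) Entailed — dropping 'in the evening' leaves a sub-description the original still satisfies.
(e) Not entailed — 'was loading' is progressive on an accomplishment; it does not entail the completed 'loaded'.
(f) Entailed — the original entails any weakening of itself; this just drops 'with a hook', 'patiently' and generalizes the agent.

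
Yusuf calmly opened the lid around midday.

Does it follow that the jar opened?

no

Nothing is said about any jar; only the lid is affected.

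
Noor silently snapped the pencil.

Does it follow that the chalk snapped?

Nothing is said about any chalk; only the pencil is affected.

no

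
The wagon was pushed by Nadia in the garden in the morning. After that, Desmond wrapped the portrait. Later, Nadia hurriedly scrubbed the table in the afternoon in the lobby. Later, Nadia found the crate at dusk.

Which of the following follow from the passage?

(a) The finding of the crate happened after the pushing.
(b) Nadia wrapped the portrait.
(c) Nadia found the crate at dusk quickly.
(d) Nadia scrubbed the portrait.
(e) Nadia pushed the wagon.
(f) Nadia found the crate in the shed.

(a) Entailed — the narrative places the pushing before the finding.
(b) Not entailed — the passage has Desmond wrapping the portrait, not Nadia.
(c) Not entailed — 'quickly' adds information not in the original event.
(d) Not entailed — Nadia scrubbed the table, not the portrait; the portrait belongs to the wrapping event.
(e) Entailed — every conjunct here is already in the original pushing event.
(f) Not entailed — 'in the shed' adds information not in the original event.

(a), (e)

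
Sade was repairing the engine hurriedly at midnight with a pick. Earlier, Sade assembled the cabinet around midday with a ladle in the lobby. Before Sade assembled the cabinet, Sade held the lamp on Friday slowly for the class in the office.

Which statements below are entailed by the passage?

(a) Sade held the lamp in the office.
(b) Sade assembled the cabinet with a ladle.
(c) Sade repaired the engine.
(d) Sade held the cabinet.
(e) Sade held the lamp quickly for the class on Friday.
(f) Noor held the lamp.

(a), (b)

(a) Entailed — every conjunct here is already in the original holding event.
(b) Entailed — the original entails any weakening of itself; this just drops 'around midday', 'in the lobby'.
(c) Not entailed — 'was repairing' is progressive on an accomplishment; it does not entail the completed 'repaired'.
(d) Not entailed — Sade held the lamp, not the cabinet; the cabinet belongs to the assembling event.
(e) Not entailed — 'quickly' adds a manner not in (and inconsistent with) the original.
(f) Not entailed — the passage has Sade holding the lamp, not Noor.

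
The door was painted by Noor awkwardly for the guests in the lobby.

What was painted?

the door

'the door' marks the patient of the painting event.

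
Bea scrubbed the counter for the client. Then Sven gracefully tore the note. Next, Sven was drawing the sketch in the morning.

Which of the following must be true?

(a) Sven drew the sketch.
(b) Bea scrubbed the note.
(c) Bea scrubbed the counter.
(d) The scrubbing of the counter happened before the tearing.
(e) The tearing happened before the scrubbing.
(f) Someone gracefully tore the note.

(c), (d), (f)

(a) Not entailed — 'was drawing' is progressive on an accomplishment; it does not entail the completed 'drew'.
(b) Not entailed — Bea scrubbed the counter, not the note; the note belongs to the tearing event.
(c) Entailed — dropping 'for the client' leaves a sub-description the original still satisfies.
(d) Entailed — the narrative places the scrubbing before the tearing.
(e) Not entailed — the narrative places the scrubbing before the tearing, not after.
(f) Entailed — this follows by dropping conjuncts from the tearing event's description.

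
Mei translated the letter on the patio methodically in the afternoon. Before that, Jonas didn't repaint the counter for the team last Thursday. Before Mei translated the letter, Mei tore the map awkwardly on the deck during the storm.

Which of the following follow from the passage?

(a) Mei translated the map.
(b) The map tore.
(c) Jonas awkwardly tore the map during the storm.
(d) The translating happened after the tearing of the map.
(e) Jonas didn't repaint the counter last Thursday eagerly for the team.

(b), (d), (e)

(a) Not entailed — Mei translated the letter, not the map; the map belongs to the tearing event.
(b) Entailed — 'Mei tore the map' is causative; it entails the inchoative 'the map tore'.
(c) Not entailed — the passage has Mei tearing the map, not Jonas.
(d) Entailed — the narrative places the tearing before the translating.
(e) Entailed — under negation, adding a further restriction is entailed: if no such repainting event occurred, none occurred eagerly either.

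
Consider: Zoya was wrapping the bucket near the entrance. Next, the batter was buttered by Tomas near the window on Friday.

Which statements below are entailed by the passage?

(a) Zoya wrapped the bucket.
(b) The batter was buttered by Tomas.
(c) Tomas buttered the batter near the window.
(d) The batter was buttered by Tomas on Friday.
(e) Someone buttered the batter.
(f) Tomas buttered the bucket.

(b), (c), (d), (e)

(a) Not entailed — 'was wrapping' is progressive on an accomplishment; it does not entail the completed 'wrapped'.
(b) Entailed — the original entails any weakening of itself; this just drops 'on Friday', 'near the window'.
(c) Entailed — the original entails any weakening of itself; this just drops 'on Friday'.
(d) Entailed — every conjunct here is already in the original buttering event.
(e) Entailed — dropping 'on Friday', 'near the window' and generalizing the agent leaves a sub-description the original still satisfies.
(f) Not entailed — Tomas buttered the batter, not the bucket; the bucket belongs to the wrapping event.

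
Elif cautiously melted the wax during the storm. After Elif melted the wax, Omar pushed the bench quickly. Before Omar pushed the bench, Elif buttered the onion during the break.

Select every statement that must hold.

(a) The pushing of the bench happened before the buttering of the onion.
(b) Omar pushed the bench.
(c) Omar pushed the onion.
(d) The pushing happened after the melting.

(b), (d)

(a) Not entailed — the narrative places the buttering before the pushing, not after.
(b) Entailed — this follows by dropping conjuncts from the pushing event's description.
(c) Not entailed — Omar pushed the bench, not the onion; the onion belongs to the buttering event.
(d) Entailed — the narrative places the melting before the pushing.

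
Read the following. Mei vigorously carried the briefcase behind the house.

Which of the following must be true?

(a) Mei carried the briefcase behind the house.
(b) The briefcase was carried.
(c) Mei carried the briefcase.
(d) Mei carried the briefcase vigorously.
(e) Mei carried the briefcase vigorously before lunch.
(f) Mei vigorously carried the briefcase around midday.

(a), (b), (c), (d)

(a) Entailed — this follows by dropping conjuncts from the carrying event's description.
(b) Entailed — every conjunct here is already in the original carrying event.
(c) Entailed — this follows by dropping conjuncts from the carrying event's description.
(d) Entailed — dropping 'behind the house' leaves a sub-description the original still satisfies.
(e) Not entailed — 'before lunch' adds information not in the original event.
(f) Not entailed — 'around midday' adds information not in the original event.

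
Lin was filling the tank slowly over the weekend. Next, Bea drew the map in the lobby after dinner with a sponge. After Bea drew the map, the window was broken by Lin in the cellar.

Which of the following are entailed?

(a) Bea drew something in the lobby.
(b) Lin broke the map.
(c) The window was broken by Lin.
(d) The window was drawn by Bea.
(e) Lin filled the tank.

(a) Entailed — dropping 'with a sponge', 'after dinner' and generalizing the patient leaves a sub-description the original still satisfies.
(b) Not entailed — Lin broke the window, not the map; the map belongs to the drawing event.
(c) Entailed — every conjunct here is already in the original breaking event.
(d) Not entailed — Bea drew the map, not the window; the window belongs to the breaking event.
(e) Not entailed — 'was filling' is progressive on an accomplishment; it does not entail the completed 'filled'.

(a), (c)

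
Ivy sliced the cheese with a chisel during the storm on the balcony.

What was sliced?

the cheese

'the cheese' marks the patient of the slicing event.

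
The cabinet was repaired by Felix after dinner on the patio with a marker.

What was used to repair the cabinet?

'with a marker' marks the instrument of the repairing event.

a marker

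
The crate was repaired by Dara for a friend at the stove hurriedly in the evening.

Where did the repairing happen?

'at the stove' marks the location of the repairing event.

at the stove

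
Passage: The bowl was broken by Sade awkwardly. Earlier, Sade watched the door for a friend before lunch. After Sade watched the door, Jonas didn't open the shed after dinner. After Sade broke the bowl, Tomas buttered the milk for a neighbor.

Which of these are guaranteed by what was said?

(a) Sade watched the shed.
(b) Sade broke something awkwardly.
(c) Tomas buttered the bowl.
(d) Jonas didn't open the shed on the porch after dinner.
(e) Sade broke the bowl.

(a) Not entailed — Sade watched the door, not the shed; the shed belongs to the opening event.
(b) Entailed — generalizing the patient leaves a sub-description the original still satisfies.
(c) Not entailed — Tomas buttered the milk, not the bowl; the bowl belongs to the breaking event.
(d) Entailed — under negation, adding a further restriction is entailed: if no such opening event occurred, none occurred on the porch either.
(e) Entailed — the original entails any weakening of itself; this just drops 'awkwardly'.

(b), (d), (e)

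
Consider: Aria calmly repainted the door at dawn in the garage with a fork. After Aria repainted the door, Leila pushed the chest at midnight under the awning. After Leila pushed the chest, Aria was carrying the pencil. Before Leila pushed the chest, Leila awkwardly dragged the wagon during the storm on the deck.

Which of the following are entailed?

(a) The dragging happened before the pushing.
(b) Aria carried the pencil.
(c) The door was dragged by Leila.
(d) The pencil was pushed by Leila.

(a) Entailed — the narrative places the dragging before the pushing.
(b) Entailed — 'carry' is an activity; 'was carrying' entails that some carrying happened, so 'carried' holds.
(c) Not entailed — Leila dragged the wagon, not the door; the door belongs to the repainting event.
(d) Not entailed — Leila pushed the chest, not the pencil; the pencil belongs to the carrying event.

(a), (b)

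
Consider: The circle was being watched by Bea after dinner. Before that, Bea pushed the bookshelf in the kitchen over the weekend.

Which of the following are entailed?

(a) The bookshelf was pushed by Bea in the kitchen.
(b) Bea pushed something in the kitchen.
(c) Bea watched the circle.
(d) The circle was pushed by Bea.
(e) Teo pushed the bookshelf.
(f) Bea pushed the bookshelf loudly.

(a) Entailed — dropping 'over the weekend' leaves a sub-description the original still satisfies.
(b) Entailed — the original entails any weakening of itself; this just drops 'over the weekend' and generalizes the patient.
(c) Entailed — 'watch' is an activity; 'was watching' entails that some watching happened, so 'watched' holds.
(d) Not entailed — Bea pushed the bookshelf, not the circle; the circle belongs to the watching event.
(e) Not entailed — the passage has Bea pushing the bookshelf, not Teo.
(f) Not entailed — 'loudly' adds information not in the original event.

(a), (b), (c)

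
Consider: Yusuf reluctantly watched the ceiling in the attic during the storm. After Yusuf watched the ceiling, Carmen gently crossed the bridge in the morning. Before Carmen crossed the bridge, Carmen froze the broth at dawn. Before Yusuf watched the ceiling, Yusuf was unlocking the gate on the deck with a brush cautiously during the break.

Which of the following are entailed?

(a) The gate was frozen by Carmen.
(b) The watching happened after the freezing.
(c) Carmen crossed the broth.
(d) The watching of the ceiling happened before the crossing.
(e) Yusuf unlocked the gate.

(a) Not entailed — Carmen froze the broth, not the gate; the gate belongs to the unlocking event.
(b) Not entailed — the narrative doesn't order the freezing relative to the watching.
(c) Not entailed — Carmen crossed the bridge, not the broth; the broth belongs to the freezing event.
(d) Entailed — the narrative places the watching before the crossing.
(e) Not entailed — 'was unlocking' is progressive on an accomplishment; it does not entail the completed 'unlocked'.

(d)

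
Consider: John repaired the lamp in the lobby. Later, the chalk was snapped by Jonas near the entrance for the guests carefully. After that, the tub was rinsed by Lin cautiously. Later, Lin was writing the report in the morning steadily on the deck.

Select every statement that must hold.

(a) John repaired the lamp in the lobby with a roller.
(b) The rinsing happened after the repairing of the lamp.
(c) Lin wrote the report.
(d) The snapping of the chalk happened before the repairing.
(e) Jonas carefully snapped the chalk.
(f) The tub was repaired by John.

(b), (e)

(a) Not entailed — 'with a roller' adds information not in the original event.
(b) Entailed — the narrative places the repairing before the rinsing.
(c) Not entailed — 'was writing' is progressive on an accomplishment; it does not entail the completed 'wrote'.
(d) Not entailed — the narrative places the repairing before the snapping, not after.
(e) Entailed — this follows by dropping conjuncts from the snapping event's description.
(f) Not entailed — John repaired the lamp, not the tub; the tub belongs to the rinsing event.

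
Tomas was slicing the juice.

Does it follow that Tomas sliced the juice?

no

'was slicing' is progressive; for an accomplishment like 'slice the juice', it doesn't entail completion.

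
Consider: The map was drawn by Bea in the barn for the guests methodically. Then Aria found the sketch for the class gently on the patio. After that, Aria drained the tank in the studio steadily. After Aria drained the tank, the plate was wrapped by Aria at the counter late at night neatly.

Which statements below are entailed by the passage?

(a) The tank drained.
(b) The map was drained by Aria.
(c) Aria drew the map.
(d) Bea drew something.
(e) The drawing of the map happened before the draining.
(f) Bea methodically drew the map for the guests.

(a) Entailed — 'Aria drained the tank' is causative; it entails the inchoative 'the tank drained'.
(b) Not entailed — Aria drained the tank, not the map; the map belongs to the drawing event.
(c) Not entailed — the passage has Bea drawing the map, not Aria.
(d) Entailed — the original entails any weakening of itself; this just drops 'in the barn', 'for the guests', 'methodically' and generalizes the patient.
(e) Entailed — the narrative places the drawing before the draining.
(f) Entailed — the original entails any weakening of itself; this just drops 'in the barn'.

(a), (d), (e), (f)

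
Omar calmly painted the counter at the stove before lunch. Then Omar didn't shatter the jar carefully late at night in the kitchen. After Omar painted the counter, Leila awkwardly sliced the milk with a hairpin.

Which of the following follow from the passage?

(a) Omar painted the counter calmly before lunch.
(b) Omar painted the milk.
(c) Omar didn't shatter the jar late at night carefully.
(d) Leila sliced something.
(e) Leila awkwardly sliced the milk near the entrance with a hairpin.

(a) Entailed — this follows by dropping conjuncts from the painting event's description.
(b) Not entailed — Omar painted the counter, not the milk; the milk belongs to the slicing event.
(c) Not entailed — dropping 'in the kitchen' under negation is not valid — the original leaves open that Omar shattered the jar some other way.
(d) Entailed — dropping 'with a hairpin', 'awkwardly' and generalizing the patient leaves a sub-description the original still satisfies.
(e) Not entailed — 'near the entrance' adds information not in the original event.

(a), (d)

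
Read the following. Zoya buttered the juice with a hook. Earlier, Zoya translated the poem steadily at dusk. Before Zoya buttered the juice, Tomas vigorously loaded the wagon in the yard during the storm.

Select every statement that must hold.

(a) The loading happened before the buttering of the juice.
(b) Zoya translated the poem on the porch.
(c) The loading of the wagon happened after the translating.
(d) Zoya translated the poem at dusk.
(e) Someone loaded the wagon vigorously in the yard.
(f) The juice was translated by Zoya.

(a) Entailed — the narrative places the loading before the buttering.
(b) Not entailed — 'on the porch' adds information not in the original event.
(c) Not entailed — the narrative doesn't order the translating relative to the loading.
(d) Entailed — dropping 'steadily' leaves a sub-description the original still satisfies.
(e) Entailed — the original entails any weakening of itself; this just drops 'during the storm' and generalizes the agent.
(f) Not entailed — Zoya translated the poem, not the juice; the juice belongs to the buttering event.

(a), (d), (e)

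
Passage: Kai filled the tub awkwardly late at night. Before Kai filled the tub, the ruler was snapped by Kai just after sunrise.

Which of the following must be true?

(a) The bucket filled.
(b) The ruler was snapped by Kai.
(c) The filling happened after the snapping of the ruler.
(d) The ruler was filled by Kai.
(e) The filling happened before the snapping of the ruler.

(b), (c)

(a) Not entailed — the tub is what filled, not the bucket.
(b) Entailed — every conjunct here is already in the original snapping event.
(c) Entailed — the narrative places the snapping before the filling.
(d) Not entailed — Kai filled the tub, not the ruler; the ruler belongs to the snapping event.
(e) Not entailed — the narrative places the snapping before the filling, not after.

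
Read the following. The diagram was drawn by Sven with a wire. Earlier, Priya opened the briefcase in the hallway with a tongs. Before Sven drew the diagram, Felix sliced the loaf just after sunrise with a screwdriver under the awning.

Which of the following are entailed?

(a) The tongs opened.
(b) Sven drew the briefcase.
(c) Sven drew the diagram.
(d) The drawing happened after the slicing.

(a) Not entailed — the briefcase is what opened, not the tongs.
(b) Not entailed — Sven drew the diagram, not the briefcase; the briefcase belongs to the opening event.
(c) Entailed — every conjunct here is already in the original drawing event.
(d) Entailed — the narrative places the slicing before the drawing.

(c), (d)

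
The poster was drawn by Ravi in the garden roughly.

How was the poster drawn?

roughly

'roughly' marks the manner of the drawing event.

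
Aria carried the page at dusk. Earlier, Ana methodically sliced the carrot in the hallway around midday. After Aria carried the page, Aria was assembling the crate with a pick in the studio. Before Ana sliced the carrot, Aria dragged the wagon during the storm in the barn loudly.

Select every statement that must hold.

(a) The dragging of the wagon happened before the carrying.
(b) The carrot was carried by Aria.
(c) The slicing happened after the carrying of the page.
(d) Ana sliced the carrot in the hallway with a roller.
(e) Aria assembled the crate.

(a) Entailed — the narrative places the dragging before the carrying.
(b) Not entailed — Aria carried the page, not the carrot; the carrot belongs to the slicing event.
(c) Not entailed — the narrative places the slicing before the carrying, not after.
(d) Not entailed — 'with a roller' adds information not in the original event.
(e) Not entailed — 'was assembling' is progressive on an accomplishment; it does not entail the completed 'assembled'.

(a)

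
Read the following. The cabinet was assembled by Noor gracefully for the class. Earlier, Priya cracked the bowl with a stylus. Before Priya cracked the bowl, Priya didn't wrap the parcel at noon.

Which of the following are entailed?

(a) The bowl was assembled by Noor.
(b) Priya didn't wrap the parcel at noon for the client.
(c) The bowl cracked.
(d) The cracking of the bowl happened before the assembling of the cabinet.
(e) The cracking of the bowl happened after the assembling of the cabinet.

(a) Not entailed — Noor assembled the cabinet, not the bowl; the bowl belongs to the cracking event.
(b) Entailed — under negation, adding a further restriction is entailed: if no such wrapping event occurred, none occurred for the client either.
(c) Entailed — 'Priya cracked the bowl' is causative; it entails the inchoative 'the bowl cracked'.
(d) Entailed — the narrative places the cracking before the assembling.
(e) Not entailed — the narrative places the cracking before the assembling, not after.

(b), (c), (d)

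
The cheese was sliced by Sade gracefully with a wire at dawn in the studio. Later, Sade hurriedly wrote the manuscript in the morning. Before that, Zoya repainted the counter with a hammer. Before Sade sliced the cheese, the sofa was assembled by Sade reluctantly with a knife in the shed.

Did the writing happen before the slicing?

The narrative orders the slicing before the writing.

no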